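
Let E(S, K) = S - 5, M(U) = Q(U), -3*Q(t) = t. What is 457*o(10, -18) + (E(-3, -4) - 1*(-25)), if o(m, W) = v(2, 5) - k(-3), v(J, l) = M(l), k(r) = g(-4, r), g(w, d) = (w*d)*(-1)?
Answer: 14218/3 ≈ 4739.3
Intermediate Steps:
Q(t) = -t/3
g(w, d) = -d*w (g(w, d) = (d*w)*(-1) = -d*w)
M(U) = -U/3
k(r) = 4*r (k(r) = -1*r*(-4) = 4*r)
v(J, l) = -l/3
E(S, K) = -5 + S
o(m, W) = 31/3 (o(m, W) = -⅓*5 - 4*(-3) = -5/3 - 1*(-12) = -5/3 + 12 = 31/3)
457*o(10, -18) + (E(-3, -4) - 1*(-25)) = 457*(31/3) + ((-5 - 3) - 1*(-25)) = 14167/3 + (-8 + 25) = 14167/3 + 17 = 14218/3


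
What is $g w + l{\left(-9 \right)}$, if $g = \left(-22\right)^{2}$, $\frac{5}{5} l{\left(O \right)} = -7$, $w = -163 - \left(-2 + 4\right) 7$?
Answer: $-85675$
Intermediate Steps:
$w = -177$ ($w = -163 - 2 \cdot 7 = -163 - 14 = -177$)
$l{\left(O \right)} = -7$
$g = 484$
$g w + l{\left(-9 \right)} = 484 \left(-177\right) - 7 = -85668 - 7 = -85675$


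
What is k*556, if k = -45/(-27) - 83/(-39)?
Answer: 82288/39 ≈ 2109.9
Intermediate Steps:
k = 148/39 (k = -45*(-1/27) - 83*(-1/39) = 5/3 + 83/39 = 148/39 ≈ 3.7949)
k*556 = (148/39)*556 = 82288/39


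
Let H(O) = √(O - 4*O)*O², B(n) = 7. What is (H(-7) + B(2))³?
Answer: 1059184 + 2477832*√21 ≈ 1.2414e+7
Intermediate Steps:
H(O) = √3*O²*√(-O) (H(O) = √(-3*O)*O² = (√3*√(-O))*O² = √3*O²*√(-O))
(H(-7) + B(2))³ = (√3*(-1*(-7))^(5/2) + 7)³ = (√3*7^(5/2) + 7)³ = (√3*(49*√7) + 7)³ = (49*√21 + 7)³ = (7 + 49*√21)³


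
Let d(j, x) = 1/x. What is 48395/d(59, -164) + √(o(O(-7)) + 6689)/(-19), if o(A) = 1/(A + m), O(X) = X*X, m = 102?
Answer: -7936780 - 2*√38129010/2869 ≈ -7.9368e+6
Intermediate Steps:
O(X) = X²
o(A) = 1/(102 + A) (o(A) = 1/(A + 102) = 1/(102 + A))
48395/d(59, -164) + √(o(O(-7)) + 6689)/(-19) = 48395/(1/(-164)) + √(1/(102 + (-7)²) + 6689)/(-19) = 48395/(-1/164) + √(1/(102 + 49) + 6689)*(-1/19) = 48395*(-164) + √(1/151 + 6689)*(-1/19) = -7936780 + √(1/151 + 6689)*(-1/19) = -7936780 + √(1010040/151)*(-1/19) = -7936780 + (2*√38129010/151)*(-1/19) = -7936780 - 2*√38129010/2869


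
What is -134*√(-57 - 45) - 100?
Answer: -100 - 134*I*√102 ≈ -100.0 - 1353.3*I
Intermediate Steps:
-134*√(-57 - 45) - 100 = -134*I*√102 - 100 = -100 - 134*I*√102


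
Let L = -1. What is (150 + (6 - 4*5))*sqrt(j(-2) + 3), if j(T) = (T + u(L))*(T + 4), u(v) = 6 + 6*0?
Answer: 136*sqrt(11) ≈ 451.06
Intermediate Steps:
u(v) = 6 (u(v) = 6 + 0 = 6)
j(T) = (4 + T)*(6 + T) (j(T) = (T + 6)*(T + 4) = (6 + T)*(4 + T) = (4 + T)*(6 + T))
(150 + (6 - 4*5))*sqrt(j(-2) + 3) = (150 + (6 - 4*5))*sqrt((24 + (-2)**2 + 10*(-2)) + 3) = (150 + (6 - 20))*sqrt((24 + 4 - 20) + 3) = (150 - 14)*sqrt(8 + 3) = 136*sqrt(11)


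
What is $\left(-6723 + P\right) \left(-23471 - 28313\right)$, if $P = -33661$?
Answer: $2091245056$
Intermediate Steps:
$\left(-6723 + P\right) \left(-23471 - 28313\right) = \left(-6723 - 33661\right) \left(-23471 - 28313\right) = \left(-40384\right) \left(-51784\right) = 2091245056$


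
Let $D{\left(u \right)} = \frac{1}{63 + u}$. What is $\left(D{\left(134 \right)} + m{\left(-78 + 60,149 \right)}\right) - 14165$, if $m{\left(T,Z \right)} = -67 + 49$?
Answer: $- \frac{2794050}{197} \approx -14183.0$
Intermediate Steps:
$m{\left(T,Z \right)} = -18$
$\left(D{\left(134 \right)} + m{\left(-78 + 60,149 \right)}\right) - 14165 = \left(\frac{1}{63 + 134} - 18\right) - 14165 = \left(\frac{1}{197} - 18\right) - 14165 = - \frac{3545}{197} - 14165 = - \frac{2794050}{197}$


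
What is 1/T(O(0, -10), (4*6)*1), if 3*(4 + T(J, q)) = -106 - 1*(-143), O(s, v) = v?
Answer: 3/25 ≈ 0.12000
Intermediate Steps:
T(J, q) = 25/3 (T(J, q) = -4 + (-106 - 1*(-143))/3 = -4 + (-106 + 143)/3 = -4 + (⅓)*37 = -4 + 37/3 = 25/3)
1/T(O(0, -10), (4*6)*1) = 1/(25/3) = 3/25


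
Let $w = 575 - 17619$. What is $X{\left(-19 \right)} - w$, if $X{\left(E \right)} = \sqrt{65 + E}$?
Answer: $17044 + \sqrt{46} \approx 17051.0$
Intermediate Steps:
$w = -17044$ ($w = 575 - 17619 = -17044$)
$X{\left(-19 \right)} - w = \sqrt{65 - 19} - -17044 = \sqrt{46} + 17044 = 17044 + \sqrt{46}$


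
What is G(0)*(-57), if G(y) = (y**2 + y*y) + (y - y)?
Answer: 0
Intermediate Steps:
G(y) = 2*y**2 (G(y) = (y**2 + y**2) + 0 = 2*y**2 + 0 = 2*y**2)
G(0)*(-57) = (2*0**2)*(-57) = (2*0)*(-57) = 0*(-57) = 0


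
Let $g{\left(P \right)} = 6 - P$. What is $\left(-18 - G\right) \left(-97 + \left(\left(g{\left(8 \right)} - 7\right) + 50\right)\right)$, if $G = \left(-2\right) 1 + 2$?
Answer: $1008$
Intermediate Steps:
$G = 0$ ($G = -2 + 2 = 0$)
$\left(-18 - G\right) \left(-97 + \left(\left(g{\left(8 \right)} - 7\right) + 50\right)\right) = \left(-18 - 0\right) \left(-97 + \left(\left(\left(6 - 8\right) - 7\right) + 50\right)\right) = \left(-18 + 0\right) \left(-97 + \left(\left(\left(6 - 8\right) - 7\right) + 50\right)\right) = - 18 \left(-97 + \left(\left(-2 - 7\right) + 50\right)\right) = - 18 \left(-97 + \left(-9 + 50\right)\right) = - 18 \left(-97 + 41\right) = \left(-18\right) \left(-56\right) = 1008$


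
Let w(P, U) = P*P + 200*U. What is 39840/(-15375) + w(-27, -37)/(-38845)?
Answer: -19266909/7963225 ≈ -2.4195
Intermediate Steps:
w(P, U) = P**2 + 200*U
39840/(-15375) + w(-27, -37)/(-38845) = 39840/(-15375) + ((-27)**2 + 200*(-37))/(-38845) = 39840*(-1/15375) + (729 - 7400)*(-1/38845) = -2656/1025 - 6671*(-1/38845) = -2656/1025 + 6671/38845 = -19266909/7963225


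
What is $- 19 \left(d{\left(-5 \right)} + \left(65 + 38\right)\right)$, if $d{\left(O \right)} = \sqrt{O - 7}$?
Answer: $-1957 - 38 i \sqrt{3} \approx -1957.0 - 65.818 i$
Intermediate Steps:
$d{\left(O \right)} = \sqrt{-7 + O}$
$- 19 \left(d{\left(-5 \right)} + \left(65 + 38\right)\right) = - 19 \left(\sqrt{-7 - 5} + \left(65 + 38\right)\right) = - 19 \left(\sqrt{-12} + 103\right) = - 19 \left(2 i \sqrt{3} + 103\right) = - 19 \left(103 + 2 i \sqrt{3}\right) = -1957 - 38 i \sqrt{3}$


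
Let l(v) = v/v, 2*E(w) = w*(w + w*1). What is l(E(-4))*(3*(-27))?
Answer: -81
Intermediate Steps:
E(w) = w² (E(w) = (w*(w + w*1))/2 = (w*(w + w))/2 = (w*(2*w))/2 = (2*w²)/2 = w²)
l(v) = 1
l(E(-4))*(3*(-27)) = 1*(3*(-27)) = 1*(-81) = -81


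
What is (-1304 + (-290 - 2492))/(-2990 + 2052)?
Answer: 2043/469 ≈ 4.3561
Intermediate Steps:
(-1304 + (-290 - 2492))/(-2990 + 2052) = (-1304 - 2782)/(-938) = -4086*(-1/938) = 2043/469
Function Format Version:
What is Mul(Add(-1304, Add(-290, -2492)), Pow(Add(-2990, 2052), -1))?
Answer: Rational(2043, 469) ≈ 4.3561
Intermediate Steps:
Mul(Add(-1304, Add(-290, -2492)), Pow(Add(-2990, 2052), -1)) = Mul(Add(-1304, -2782), Pow(-938, -1)) = Mul(-4086, Rational(-1, 938)) = Rational(2043, 469)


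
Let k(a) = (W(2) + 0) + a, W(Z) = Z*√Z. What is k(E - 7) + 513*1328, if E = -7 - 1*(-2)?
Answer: 681252 + 2*√2 ≈ 6.8126e+5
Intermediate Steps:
E = -5 (E = -7 + 2 = -5)
W(Z) = Z^(3/2)
k(a) = a + 2*√2 (k(a) = (2^(3/2) + 0) + a = (2*√2 + 0) + a = 2*√2 + a = a + 2*√2)
k(E - 7) + 513*1328 = ((-5 - 7) + 2*√2) + 513*1328 = (-12 + 2*√2) + 681264 = 681252 + 2*√2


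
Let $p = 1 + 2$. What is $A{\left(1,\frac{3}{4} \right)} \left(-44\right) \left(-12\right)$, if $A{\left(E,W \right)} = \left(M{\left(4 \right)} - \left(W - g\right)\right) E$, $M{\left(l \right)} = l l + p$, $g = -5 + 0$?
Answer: $6996$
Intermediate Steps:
$p = 3$
$g = -5$
$M{\left(l \right)} = 3 + l^{2}$ ($M{\left(l \right)} = l l + 3 = l^{2} + 3 = 3 + l^{2}$)
$A{\left(E,W \right)} = E \left(14 - W\right)$ ($A{\left(E,W \right)} = \left(\left(3 + 4^{2}\right) - \left(5 + W\right)\right) E = \left(\left(3 + 16\right) - \left(5 + W\right)\right) E = \left(19 - \left(5 + W\right)\right) E = \left(14 - W\right) E = E \left(14 - W\right)$)
$A{\left(1,\frac{3}{4} \right)} \left(-44\right) \left(-12\right) = 1 \left(14 - \frac{3}{4}\right) \left(-44\right) \left(-12\right) = 1 \cdot \frac{53}{4} \left(-44\right) \left(-12\right) = \frac{53}{4} \left(-44\right) \left(-12\right) = \left(-583\right) \left(-12\right) = 6996$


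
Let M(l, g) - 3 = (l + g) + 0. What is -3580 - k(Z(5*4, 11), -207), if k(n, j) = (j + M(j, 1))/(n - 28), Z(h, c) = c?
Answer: -61270/17 ≈ -3604.1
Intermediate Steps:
M(l, g) = 3 + g + l (M(l, g) = 3 + ((l + g) + 0) = 3 + ((g + l) + 0) = 3 + (g + l) = 3 + g + l)
k(n, j) = (4 + 2*j)/(-28 + n) (k(n, j) = (j + (3 + 1 + j))/(n - 28) = (j + (4 + j))/(-28 + n) = (4 + 2*j)/(-28 + n))
-3580 - k(Z(5*4, 11), -207) = -3580 - 2*(2 - 207)/(-28 + 11) = -3580 - 2*(-205)/(-17) = -3580 - 2*(-1)*(-205)/17 = -3580 - 1*410/17 = -3580 - 410/17 = -61270/17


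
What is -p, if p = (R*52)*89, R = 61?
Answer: -282308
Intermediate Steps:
p = 282308 (p = (61*52)*89 = 3172*89 = 282308)
-p = -1*282308 = -282308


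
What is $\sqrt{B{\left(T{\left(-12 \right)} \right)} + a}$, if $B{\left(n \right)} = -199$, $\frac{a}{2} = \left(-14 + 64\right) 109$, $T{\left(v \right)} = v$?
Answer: $3 \sqrt{1189} \approx 103.45$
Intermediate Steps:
$a = 10900$ ($a = 2 \left(-14 + 64\right) 109 = 2 \cdot 50 \cdot 109 = 2 \cdot 5450 = 10900$)
$\sqrt{B{\left(T{\left(-12 \right)} \right)} + a} = \sqrt{-199 + 10900} = \sqrt{10701} = 3 \sqrt{1189}$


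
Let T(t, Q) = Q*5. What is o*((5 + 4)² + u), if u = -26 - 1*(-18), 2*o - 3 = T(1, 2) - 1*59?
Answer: -1679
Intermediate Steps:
T(t, Q) = 5*Q
o = -23 (o = 3/2 + (5*2 - 1*59)/2 = 3/2 + (10 - 59)/2 = 3/2 + (½)*(-49) = 3/2 - 49/2 = -23)
u = -8 (u = -26 + 18 = -8)
o*((5 + 4)² + u) = -23*((5 + 4)² - 8) = -23*(9² - 8) = -23*(81 - 8) = -23*73 = -1679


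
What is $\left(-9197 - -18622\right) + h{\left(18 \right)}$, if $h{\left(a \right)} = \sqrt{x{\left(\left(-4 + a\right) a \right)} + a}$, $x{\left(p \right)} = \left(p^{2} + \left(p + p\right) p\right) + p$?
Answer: $9425 + 3 \sqrt{21198} \approx 9861.8$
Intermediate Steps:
$x{\left(p \right)} = p + 3 p^{2}$ ($x{\left(p \right)} = \left(p^{2} + 2 p p\right) + p = \left(p^{2} + 2 p^{2}\right) + p = 3 p^{2} + p = p + 3 p^{2}$)
$h{\left(a \right)} = \sqrt{a + a \left(1 + 3 a \left(-4 + a\right)\right) \left(-4 + a\right)}$ ($h{\left(a \right)} = \sqrt{\left(-4 + a\right) a \left(1 + 3 \left(-4 + a\right) a\right) + a} = \sqrt{a \left(-4 + a\right) \left(1 + 3 a \left(-4 + a\right)\right) + a} = \sqrt{a \left(1 + 3 a \left(-4 + a\right)\right) \left(-4 + a\right) + a} = \sqrt{a + a \left(1 + 3 a \left(-4 + a\right)\right) \left(-4 + a\right)}$)
$\left(-9197 - -18622\right) + h{\left(18 \right)} = \left(-9197 - -18622\right) + \sqrt{18 \left(1 + \left(1 + 3 \cdot 18 \left(-4 + 18\right)\right) \left(-4 + 18\right)\right)} = \left(-9197 + 18622\right) + \sqrt{18 \left(1 + \left(1 + 3 \cdot 18 \cdot 14\right) 14\right)} = 9425 + \sqrt{18 \left(1 + \left(1 + 756\right) 14\right)} = 9425 + \sqrt{18 \left(1 + 757 \cdot 14\right)} = 9425 + \sqrt{18 \left(1 + 10598\right)} = 9425 + \sqrt{18 \cdot 10599} = 9425 + \sqrt{190782} = 9425 + 3 \sqrt{21198}$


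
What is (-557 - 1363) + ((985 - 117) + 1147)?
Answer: 95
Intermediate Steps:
(-557 - 1363) + ((985 - 117) + 1147) = -1920 + (868 + 1147) = -1920 + 2015 = 95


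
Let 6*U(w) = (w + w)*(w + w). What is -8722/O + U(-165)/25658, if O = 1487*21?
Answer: 24498641/57230169 ≈ 0.42807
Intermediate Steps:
U(w) = 2*w²/3 (U(w) = ((w + w)*(w + w))/6 = ((2*w)*(2*w))/6 = (4*w²)/6 = 2*w²/3)
O = 31227
-8722/O + U(-165)/25658 = -8722/31227 + ((⅔)*(-165)²)/25658 = -8722*1/31227 + ((⅔)*27225)*(1/25658) = -1246/4461 + 18150*(1/25658) = -1246/4461 + 9075/12829 = 24498641/57230169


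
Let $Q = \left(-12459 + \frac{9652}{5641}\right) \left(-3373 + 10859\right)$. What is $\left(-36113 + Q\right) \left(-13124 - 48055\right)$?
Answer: $\frac{32195856446550105}{5641} \approx 5.7075 \cdot 10^{12}$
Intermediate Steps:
$Q = - \frac{526052950562}{5641}$ ($Q = \left(-12459 + 9652 \cdot \frac{1}{5641}\right) 7486 = \left(-12459 + \frac{9652}{5641}\right) 7486 = \left(- \frac{70271567}{5641}\right) 7486 = - \frac{526052950562}{5641} \approx -9.3255 \cdot 10^{7}$)
$\left(-36113 + Q\right) \left(-13124 - 48055\right) = \left(-36113 - \frac{526052950562}{5641}\right) \left(-13124 - 48055\right) = \left(- \frac{526256663995}{5641}\right) \left(-61179\right) = \frac{32195856446550105}{5641}$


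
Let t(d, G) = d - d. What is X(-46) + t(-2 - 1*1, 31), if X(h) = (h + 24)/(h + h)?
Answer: 11/46 ≈ 0.23913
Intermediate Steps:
X(h) = (24 + h)/(2*h) (X(h) = (24 + h)/((2*h)) = (24 + h)*(1/(2*h)) = (24 + h)/(2*h))
t(d, G) = 0
X(-46) + t(-2 - 1*1, 31) = (1/2)*(24 - 46)/(-46) + 0 = (1/2)*(-1/46)*(-22) + 0 = 11/46 + 0 = 11/46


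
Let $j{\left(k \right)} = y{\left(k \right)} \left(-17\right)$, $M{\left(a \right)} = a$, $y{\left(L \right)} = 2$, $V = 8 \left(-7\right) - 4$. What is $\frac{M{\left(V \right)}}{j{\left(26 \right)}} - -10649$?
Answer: $\frac{181063}{17} \approx 10651.0$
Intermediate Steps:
$V = -60$ ($V = -56 - 4 = -60$)
$j{\left(k \right)} = -34$ ($j{\left(k \right)} = 2 \left(-17\right) = -34$)
$\frac{M{\left(V \right)}}{j{\left(26 \right)}} - -10649 = - \frac{60}{-34} - -10649 = \left(-60\right) \left(- \frac{1}{34}\right) + 10649 = \frac{30}{17} + 10649 = \frac{181063}{17}$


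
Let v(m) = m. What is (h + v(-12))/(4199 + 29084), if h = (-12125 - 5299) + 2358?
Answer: -15078/33283 ≈ -0.45302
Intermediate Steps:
h = -15066 (h = -17424 + 2358 = -15066)
(h + v(-12))/(4199 + 29084) = (-15066 - 12)/(4199 + 29084) = -15078/33283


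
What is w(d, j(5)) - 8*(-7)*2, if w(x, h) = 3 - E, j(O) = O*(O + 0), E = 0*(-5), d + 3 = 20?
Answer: 115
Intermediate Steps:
d = 17 (d = -3 + 20 = 17)
E = 0
j(O) = O**2 (j(O) = O*O = O**2)
w(x, h) = 3 (w(x, h) = 3 - 1*0 = 3 + 0 = 3)
w(d, j(5)) - 8*(-7)*2 = 3 - 8*(-7)*2 = 3 - (-56)*2 = 3 - 1*(-112) = 3 + 112 = 115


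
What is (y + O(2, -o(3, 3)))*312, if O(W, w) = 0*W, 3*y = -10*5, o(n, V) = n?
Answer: -5200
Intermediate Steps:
y = -50/3 (y = (-10*5)/3 = (⅓)*(-50) = -50/3 ≈ -16.667)
O(W, w) = 0
(y + O(2, -o(3, 3)))*312 = (-50/3 + 0)*312 = -50/3*312 = -5200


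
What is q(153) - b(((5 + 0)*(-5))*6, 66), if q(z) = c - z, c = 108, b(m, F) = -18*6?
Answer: 63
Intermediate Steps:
b(m, F) = -108
q(z) = 108 - z
q(153) - b(((5 + 0)*(-5))*6, 66) = (108 - 1*153) - 1*(-108) = (108 - 153) + 108 = -45 + 108 = 63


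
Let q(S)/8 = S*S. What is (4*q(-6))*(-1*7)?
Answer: -8064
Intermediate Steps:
q(S) = 8*S² (q(S) = 8*(S*S) = 8*S²)
(4*q(-6))*(-1*7) = (4*(8*(-6)²))*(-1*7) = (4*(8*36))*(-7) = (4*288)*(-7) = 1152*(-7) = -8064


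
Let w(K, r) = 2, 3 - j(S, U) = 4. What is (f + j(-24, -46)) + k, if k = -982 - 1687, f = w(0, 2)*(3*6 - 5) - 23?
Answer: -2667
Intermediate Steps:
j(S, U) = -1 (j(S, U) = 3 - 1*4 = 3 - 4 = -1)
f = 3 (f = 2*(3*6 - 5) - 23 = 2*(18 - 5) - 23 = 2*13 - 23 = 26 - 23 = 3)
k = -2669
(f + j(-24, -46)) + k = (3 - 1) - 2669 = 2 - 2669 = -2667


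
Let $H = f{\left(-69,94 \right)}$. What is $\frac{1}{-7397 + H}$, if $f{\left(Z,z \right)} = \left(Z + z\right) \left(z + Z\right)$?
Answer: $- \frac{1}{6772} \approx -0.00014767$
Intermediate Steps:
$f{\left(Z,z \right)} = \left(Z + z\right)^{2}$ ($f{\left(Z,z \right)} = \left(Z + z\right) \left(Z + z\right) = \left(Z + z\right)^{2}$)
$H = 625$ ($H = \left(-69 + 94\right)^{2} = 25^{2} = 625$)
$\frac{1}{-7397 + H} = \frac{1}{-7397 + 625} = \frac{1}{-6772} = - \frac{1}{6772}$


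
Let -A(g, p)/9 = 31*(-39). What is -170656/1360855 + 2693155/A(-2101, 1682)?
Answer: 3663136539589/14807463255 ≈ 247.38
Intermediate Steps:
A(g, p) = 10881 (A(g, p) = -279*(-39) = -9*(-1209) = 10881)
-170656/1360855 + 2693155/A(-2101, 1682) = -170656/1360855 + 2693155/10881 = 3663136539589/14807463255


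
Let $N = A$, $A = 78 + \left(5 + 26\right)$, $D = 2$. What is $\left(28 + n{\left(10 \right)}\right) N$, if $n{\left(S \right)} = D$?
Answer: $3270$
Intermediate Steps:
$n{\left(S \right)} = 2$
$A = 109$ ($A = 78 + 31 = 109$)
$N = 109$
$\left(28 + n{\left(10 \right)}\right) N = \left(28 + 2\right) 109 = 30 \cdot 109 = 3270$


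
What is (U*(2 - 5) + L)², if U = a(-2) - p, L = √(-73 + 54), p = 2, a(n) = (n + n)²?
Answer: (42 - I*√19)² ≈ 1745.0 - 366.15*I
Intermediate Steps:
a(n) = 4*n² (a(n) = (2*n)² = 4*n²)
L = I*√19 (L = √(-19) = I*√19 ≈ 4.3589*I)
U = 14 (U = 4*(-2)² - 1*2 = 4*4 - 2 = 16 - 2 = 14)
(U*(2 - 5) + L)² = (14*(2 - 5) + I*√19)² = (14*(-3) + I*√19)² = (-42 + I*√19)²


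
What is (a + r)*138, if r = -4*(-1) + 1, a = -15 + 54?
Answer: 6072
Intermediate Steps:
a = 39
r = 5 (r = 4 + 1 = 5)
(a + r)*138 = (39 + 5)*138 = 44*138 = 6072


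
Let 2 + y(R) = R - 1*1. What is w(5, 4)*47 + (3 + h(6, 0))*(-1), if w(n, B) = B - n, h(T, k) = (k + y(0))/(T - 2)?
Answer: -197/4 ≈ -49.250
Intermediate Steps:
y(R) = -3 + R (y(R) = -2 + (R - 1*1) = -2 + (R - 1) = -2 + (-1 + R) = -3 + R)
h(T, k) = (-3 + k)/(-2 + T) (h(T, k) = (k + (-3 + 0))/(T - 2) = (k - 3)/(-2 + T) = (-3 + k)/(-2 + T))
w(5, 4)*47 + (3 + h(6, 0))*(-1) = (4 - 1*5)*47 + (3 + (-3 + 0)/(-2 + 6))*(-1) = (4 - 5)*47 + (3 - 3/4)*(-1) = -1*47 + (3 + (¼)*(-3))*(-1) = -47 + (3 - ¾)*(-1) = -47 + (9/4)*(-1) = -47 - 9/4 = -197/4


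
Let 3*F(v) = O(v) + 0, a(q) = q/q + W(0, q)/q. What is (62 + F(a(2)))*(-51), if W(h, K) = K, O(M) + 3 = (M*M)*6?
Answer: -3519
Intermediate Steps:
O(M) = -3 + 6*M² (O(M) = -3 + (M*M)*6 = -3 + M²*6 = -3 + 6*M²)
a(q) = 2 (a(q) = q/q + q/q = 1 + 1 = 2)
F(v) = -1 + 2*v² (F(v) = ((-3 + 6*v²) + 0)/3 = (-3 + 6*v²)/3 = -1 + 2*v²)
(62 + F(a(2)))*(-51) = (62 + (-1 + 2*2²))*(-51) = (62 + (-1 + 2*4))*(-51) = (62 + (-1 + 8))*(-51) = (62 + 7)*(-51) = 69*(-51) = -3519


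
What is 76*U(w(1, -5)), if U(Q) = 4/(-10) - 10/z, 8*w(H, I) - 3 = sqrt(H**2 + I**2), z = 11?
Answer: -5472/55 ≈ -99.491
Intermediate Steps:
w(H, I) = 3/8 + sqrt(H**2 + I**2)/8
U(Q) = -72/55 (U(Q) = 4/(-10) - 10/11 = 4*(-1/10) - 10*1/11 = -2/5 - 10/11 = -72/55)
76*U(w(1, -5)) = 76*(-72/55) = -5472/55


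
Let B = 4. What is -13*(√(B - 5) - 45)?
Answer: 585 - 13*I ≈ 585.0 - 13.0*I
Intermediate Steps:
-13*(√(B - 5) - 45) = -13*(√(4 - 5) - 45) = -13*(√(-1) - 45) = -13*(I - 45) = -13*(-45 + I) = 585 - 13*I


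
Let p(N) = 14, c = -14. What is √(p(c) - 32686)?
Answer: 4*I*√2042 ≈ 180.75*I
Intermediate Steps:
√(p(c) - 32686) = √(14 - 32686) = √(-32672) = 4*I*√2042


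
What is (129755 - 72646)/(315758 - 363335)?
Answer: -57109/47577 ≈ -1.2003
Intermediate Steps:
(129755 - 72646)/(315758 - 363335) = 57109/(-47577) = 57109*(-1/47577) = -57109/47577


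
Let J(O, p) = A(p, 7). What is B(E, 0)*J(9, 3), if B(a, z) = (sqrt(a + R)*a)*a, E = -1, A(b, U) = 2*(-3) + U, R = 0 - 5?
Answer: I*sqrt(6) ≈ 2.4495*I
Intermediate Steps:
R = -5
A(b, U) = -6 + U
J(O, p) = 1 (J(O, p) = -6 + 7 = 1)
B(a, z) = a**2*sqrt(-5 + a) (B(a, z) = (sqrt(a - 5)*a)*a = (sqrt(-5 + a)*a)*a = (a*sqrt(-5 + a))*a = a**2*sqrt(-5 + a))
B(E, 0)*J(9, 3) = ((-1)**2*sqrt(-5 - 1))*1 = (1*sqrt(-6))*1 = (1*(I*sqrt(6)))*1 = (I*sqrt(6))*1 = I*sqrt(6)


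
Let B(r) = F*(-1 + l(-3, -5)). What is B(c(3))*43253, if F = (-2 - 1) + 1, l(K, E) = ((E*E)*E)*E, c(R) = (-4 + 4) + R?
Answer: -53979744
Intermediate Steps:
c(R) = R (c(R) = 0 + R = R)
l(K, E) = E⁴ (l(K, E) = (E²*E)*E = E³*E = E⁴)
F = -2 (F = -3 + 1 = -2)
B(r) = -1248 (B(r) = -2*(-1 + (-5)⁴) = -2*(-1 + 625) = -2*624 = -1248)
B(c(3))*43253 = -1248*43253 = -53979744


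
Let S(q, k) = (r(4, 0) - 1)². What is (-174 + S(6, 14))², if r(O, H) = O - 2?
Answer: 29929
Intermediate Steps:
r(O, H) = -2 + O
S(q, k) = 1 (S(q, k) = ((-2 + 4) - 1)² = (2 - 1)² = 1² = 1)
(-174 + S(6, 14))² = (-174 + 1)² = (-173)² = 29929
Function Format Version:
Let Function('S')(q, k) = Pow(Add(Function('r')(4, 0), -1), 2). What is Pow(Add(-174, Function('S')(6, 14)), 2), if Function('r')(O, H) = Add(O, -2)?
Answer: 29929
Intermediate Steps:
Function('r')(O, H) = Add(-2, O)
Function('S')(q, k) = 1 (Function('S')(q, k) = Pow(Add(Add(-2, 4), -1), 2) = Pow(Add(2, -1), 2) = Pow(1, 2) = 1)
Pow(Add(-174, Function('S')(6, 14)), 2) = Pow(Add(-174, 1), 2) = Pow(-173, 2) = 29929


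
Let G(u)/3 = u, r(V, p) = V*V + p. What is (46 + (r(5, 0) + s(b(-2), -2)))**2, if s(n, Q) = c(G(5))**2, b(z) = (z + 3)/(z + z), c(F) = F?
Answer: 87616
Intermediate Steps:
r(V, p) = p + V**2 (r(V, p) = V**2 + p = p + V**2)
G(u) = 3*u
b(z) = (3 + z)/(2*z) (b(z) = (3 + z)/((2*z)) = (3 + z)*(1/(2*z)) = (3 + z)/(2*z))
s(n, Q) = 225 (s(n, Q) = (3*5)**2 = 15**2 = 225)
(46 + (r(5, 0) + s(b(-2), -2)))**2 = (46 + ((0 + 5**2) + 225))**2 = (46 + ((0 + 25) + 225))**2 = (46 + (25 + 225))**2 = (46 + 250)**2 = 296**2 = 87616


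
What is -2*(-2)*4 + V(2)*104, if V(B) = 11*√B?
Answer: 16 + 1144*√2 ≈ 1633.9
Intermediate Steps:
-2*(-2)*4 + V(2)*104 = -2*(-2)*4 + (11*√2)*104 = 4*4 + 1144*√2 = 16 + 1144*√2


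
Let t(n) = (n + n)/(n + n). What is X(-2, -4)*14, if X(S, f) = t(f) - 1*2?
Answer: -14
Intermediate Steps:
t(n) = 1 (t(n) = (2*n)/((2*n)) = (2*n)*(1/(2*n)) = 1)
X(S, f) = -1 (X(S, f) = 1 - 1*2 = 1 - 2 = -1)
X(-2, -4)*14 = -1*14 = -14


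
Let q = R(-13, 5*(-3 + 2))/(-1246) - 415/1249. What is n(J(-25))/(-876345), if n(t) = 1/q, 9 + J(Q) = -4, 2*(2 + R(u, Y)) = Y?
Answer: 3112508/896447477955 ≈ 3.4720e-6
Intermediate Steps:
R(u, Y) = -2 + Y/2
q = -1022939/3112508 (q = (-2 + (5*(-3 + 2))/2)/(-1246) - 415/1249 = (-2 + (5*(-1))/2)*(-1/1246) - 415*1/1249 = (-2 + (1/2)*(-5))*(-1/1246) - 415/1249 = (-2 - 5/2)*(-1/1246) - 415/1249 = -9/2*(-1/1246) - 415/1249 = 9/2492 - 415/1249 = -1022939/3112508 ≈ -0.32865)
J(Q) = -13 (J(Q) = -9 - 4 = -13)
n(t) = -3112508/1022939 (n(t) = 1/(-1022939/3112508) = -3112508/1022939)
n(J(-25))/(-876345) = -3112508/1022939/(-876345) = -3112508/1022939*(-1/876345) = 3112508/896447477955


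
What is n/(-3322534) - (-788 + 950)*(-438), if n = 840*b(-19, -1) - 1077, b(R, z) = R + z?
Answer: 235753740381/3322534 ≈ 70956.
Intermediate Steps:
n = -17877 (n = 840*(-19 - 1) - 1077 = 840*(-20) - 1077 = -16800 - 1077 = -17877)
n/(-3322534) - (-788 + 950)*(-438) = -17877/(-3322534) - (-788 + 950)*(-438) = -17877*(-1/3322534) - 162*(-438) = 17877/3322534 - 1*(-70956) = 17877/3322534 + 70956 = 235753740381/3322534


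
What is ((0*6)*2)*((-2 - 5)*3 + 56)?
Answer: 0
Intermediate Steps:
((0*6)*2)*((-2 - 5)*3 + 56) = (0*2)*(-7*3 + 56) = 0*(-21 + 56) = 0*35 = 0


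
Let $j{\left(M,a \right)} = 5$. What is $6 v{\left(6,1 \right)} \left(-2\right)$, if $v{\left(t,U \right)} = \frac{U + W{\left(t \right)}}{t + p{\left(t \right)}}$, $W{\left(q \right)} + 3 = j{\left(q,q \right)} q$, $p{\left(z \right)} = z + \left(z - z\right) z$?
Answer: $-28$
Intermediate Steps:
$p{\left(z \right)} = z$ ($p{\left(z \right)} = z + 0 z = z + 0 = z$)
$W{\left(q \right)} = -3 + 5 q$
$v{\left(t,U \right)} = \frac{-3 + U + 5 t}{2 t}$ ($v{\left(t,U \right)} = \frac{U + \left(-3 + 5 t\right)}{t + t} = \frac{-3 + U + 5 t}{2 t}$)
$6 v{\left(6,1 \right)} \left(-2\right) = 6 \frac{-3 + 1 + 5 \cdot 6}{2 \cdot 6} \left(-2\right) = 6 \cdot \frac{1}{2} \cdot \frac{1}{6} \left(-3 + 1 + 30\right) \left(-2\right) = 6 \cdot \frac{1}{2} \cdot \frac{1}{6} \cdot 28 \left(-2\right) = 6 \cdot \frac{7}{3} \left(-2\right) = 14 \left(-2\right) = -28$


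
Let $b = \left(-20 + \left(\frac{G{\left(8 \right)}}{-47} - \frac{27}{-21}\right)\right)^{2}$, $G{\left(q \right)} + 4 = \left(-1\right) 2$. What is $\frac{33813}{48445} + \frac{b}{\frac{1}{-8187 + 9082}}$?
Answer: $\frac{1621309392639808}{5243735245} \approx 3.0919 \cdot 10^{5}$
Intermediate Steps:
$G{\left(q \right)} = -6$ ($G{\left(q \right)} = -4 - 2 = -6$)
$b = \frac{37393225}{108241}$ ($b = \left(-20 - \left(- \frac{9}{7} - \frac{6}{47}\right)\right)^{2} = \left(-20 - - \frac{465}{329}\right)^{2} = \left(-20 + \left(\frac{6}{47} + \frac{9}{7}\right)\right)^{2} = \left(-20 + \frac{465}{329}\right)^{2} = \left(- \frac{6115}{329}\right)^{2} = \frac{37393225}{108241} \approx 345.46$)
$\frac{33813}{48445} + \frac{b}{\frac{1}{-8187 + 9082}} = \frac{33813}{48445} + \frac{37393225}{108241 \frac{1}{-8187 + 9082}} = 33813 \cdot \frac{1}{48445} + \frac{37393225}{108241 \cdot \frac{1}{895}} = \frac{33813}{48445} + \frac{37393225 \frac{1}{\frac{1}{895}}}{108241} = \frac{33813}{48445} + \frac{37393225}{108241} \cdot 895 = \frac{33813}{48445} + \frac{33466936375}{108241} = \frac{1621309392639808}{5243735245}$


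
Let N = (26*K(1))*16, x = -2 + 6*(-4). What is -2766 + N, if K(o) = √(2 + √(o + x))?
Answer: -2766 + 416*√(2 + 5*I) ≈ -1966.6 + 541.21*I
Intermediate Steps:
x = -26 (x = -2 - 24 = -26)
K(o) = √(2 + √(-26 + o)) (K(o) = √(2 + √(o - 26)) = √(2 + √(-26 + o)))
N = 416*√(2 + 5*I) (N = (26*√(2 + √(-26 + 1)))*16 = (26*√(2 + √(-25)))*16 = (26*√(2 + 5*I))*16 = 416*√(2 + 5*I) ≈ 799.39 + 541.21*I)
-2766 + N = -2766 + 416*√(2 + 5*I)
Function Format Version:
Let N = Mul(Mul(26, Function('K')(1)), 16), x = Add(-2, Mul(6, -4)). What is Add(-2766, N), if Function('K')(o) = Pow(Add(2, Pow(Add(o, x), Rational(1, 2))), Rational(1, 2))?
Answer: Add(-2766, Mul(416, Pow(Add(2, Mul(5, I)), Rational(1, 2)))) ≈ Add(-1966.6, Mul(541.21, I))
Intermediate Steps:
x = -26 (x = Add(-2, -24) = -26)
Function('K')(o) = Pow(Add(2, Pow(Add(-26, o), Rational(1, 2))), Rational(1, 2)) (Function('K')(o) = Pow(Add(2, Pow(Add(o, -26), Rational(1, 2))), Rational(1, 2)) = Pow(Add(2, Pow(Add(-26, o), Rational(1, 2))), Rational(1, 2)))
N = Mul(416, Pow(Add(2, Mul(5, I)), Rational(1, 2))) (N = Mul(Mul(26, Pow(Add(2, Pow(Add(-26, 1), Rational(1, 2))), Rational(1, 2))), 16) = Mul(Mul(26, Pow(Add(2, Pow(-25, Rational(1, 2))), Rational(1, 2))), 16) = Mul(Mul(26, Pow(Add(2, Mul(5, I)), Rational(1, 2))), 16) = Mul(416, Pow(Add(2, Mul(5, I)), Rational(1, 2))) ≈ Add(799.39, Mul(541.21, I)))
Add(-2766, N) = Add(-2766, Mul(416, Pow(Add(2, Mul(5, I)), Rational(1, 2))))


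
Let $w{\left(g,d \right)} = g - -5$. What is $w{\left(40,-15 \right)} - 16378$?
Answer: $-16333$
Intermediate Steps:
$w{\left(g,d \right)} = 5 + g$ ($w{\left(g,d \right)} = g + 5 = 5 + g$)
$w{\left(40,-15 \right)} - 16378 = \left(5 + 40\right) - 16378 = 45 - 16378 = -16333$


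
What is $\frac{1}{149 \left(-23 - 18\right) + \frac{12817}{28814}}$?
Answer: $- \frac{28814}{176011909} \approx -0.0001637$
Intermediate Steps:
$\frac{1}{149 \left(-23 - 18\right) + \frac{12817}{28814}} = \frac{1}{149 \left(-23 - 18\right) + 12817 \cdot \frac{1}{28814}} = \frac{1}{149 \left(-41\right) + \frac{12817}{28814}} = \frac{1}{-6109 + \frac{12817}{28814}} = \frac{1}{- \frac{176011909}{28814}} = - \frac{28814}{176011909}$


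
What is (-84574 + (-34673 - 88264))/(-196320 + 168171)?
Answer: 207511/28149 ≈ 7.3719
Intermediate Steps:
(-84574 + (-34673 - 88264))/(-196320 + 168171) = (-84574 - 122937)/(-28149) = -207511*(-1/28149) = 207511/28149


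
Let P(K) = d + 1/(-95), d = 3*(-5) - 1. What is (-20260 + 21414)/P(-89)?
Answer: -109630/1521 ≈ -72.078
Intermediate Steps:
d = -16 (d = -15 - 1 = -16)
P(K) = -1521/95 (P(K) = -16 + 1/(-95) = -16 - 1/95 = -1521/95)
(-20260 + 21414)/P(-89) = (-20260 + 21414)/(-1521/95) = 1154*(-95/1521) = -109630/1521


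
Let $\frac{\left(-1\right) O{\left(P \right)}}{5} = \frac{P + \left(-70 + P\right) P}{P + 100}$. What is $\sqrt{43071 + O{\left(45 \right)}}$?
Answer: $\frac{\sqrt{36254031}}{29} \approx 207.63$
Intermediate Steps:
$O{\left(P \right)} = - \frac{5 \left(P + P \left(-70 + P\right)\right)}{100 + P}$ ($O{\left(P \right)} = - 5 \frac{P + \left(-70 + P\right) P}{P + 100} = - 5 \frac{P + P \left(-70 + P\right)}{100 + P} = - \frac{5 \left(P + P \left(-70 + P\right)\right)}{100 + P}$)
$\sqrt{43071 + O{\left(45 \right)}} = \sqrt{43071 + 5 \cdot 45 \frac{1}{100 + 45} \left(69 - 45\right)} = \sqrt{43071 + 5 \cdot 45 \cdot \frac{1}{145} \left(69 - 45\right)} = \sqrt{43071 + 5 \cdot 45 \cdot \frac{1}{145} \cdot 24} = \sqrt{43071 + \frac{1080}{29}} = \sqrt{\frac{1250139}{29}} = \frac{\sqrt{36254031}}{29}$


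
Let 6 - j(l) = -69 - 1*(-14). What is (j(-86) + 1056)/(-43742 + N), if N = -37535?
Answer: -1117/81277 ≈ -0.013743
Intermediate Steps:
j(l) = 61 (j(l) = 6 - (-69 - 1*(-14)) = 6 - (-69 + 14) = 6 - 1*(-55) = 6 + 55 = 61)
(j(-86) + 1056)/(-43742 + N) = (61 + 1056)/(-43742 - 37535) = 1117/(-81277) = 1117*(-1/81277) = -1117/81277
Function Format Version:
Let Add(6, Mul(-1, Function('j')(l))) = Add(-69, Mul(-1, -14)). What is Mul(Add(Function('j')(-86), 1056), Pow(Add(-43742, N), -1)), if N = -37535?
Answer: Rational(-1117, 81277) ≈ -0.013743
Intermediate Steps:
Function('j')(l) = 61 (Function('j')(l) = Add(6, Mul(-1, Add(-69, Mul(-1, -14)))) = Add(6, Mul(-1, Add(-69, 14))) = Add(6, Mul(-1, -55)) = Add(6, 55) = 61)
Mul(Add(Function('j')(-86), 1056), Pow(Add(-43742, N), -1)) = Mul(Add(61, 1056), Pow(Add(-43742, -37535), -1)) = Mul(1117, Pow(-81277, -1)) = Mul(1117, Rational(-1, 81277)) = Rational(-1117, 81277)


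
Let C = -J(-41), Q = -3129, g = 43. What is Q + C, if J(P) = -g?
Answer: -3086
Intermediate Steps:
J(P) = -43 (J(P) = -1*43 = -43)
C = 43 (C = -1*(-43) = 43)
Q + C = -3129 + 43 = -3086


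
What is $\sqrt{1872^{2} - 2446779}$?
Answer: $\sqrt{1057605} \approx 1028.4$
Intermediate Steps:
$\sqrt{1872^{2} - 2446779} = \sqrt{3504384 - 2446779} = \sqrt{1057605}$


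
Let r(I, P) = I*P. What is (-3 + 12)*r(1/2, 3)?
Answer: 27/2 ≈ 13.500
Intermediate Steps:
(-3 + 12)*r(1/2, 3) = (-3 + 12)*(3/2) = 9*((½)*3) = 9*(3/2) = 27/2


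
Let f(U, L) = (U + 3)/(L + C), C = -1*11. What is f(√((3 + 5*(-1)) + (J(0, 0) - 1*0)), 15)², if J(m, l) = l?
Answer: (3 + I*√2)²/16 ≈ 0.4375 + 0.53033*I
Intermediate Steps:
C = -11
f(U, L) = (3 + U)/(-11 + L) (f(U, L) = (U + 3)/(L - 11) = (3 + U)/(-11 + L))
f(√((3 + 5*(-1)) + (J(0, 0) - 1*0)), 15)² = ((3 + √((3 + 5*(-1)) + (0 - 1*0)))/(-11 + 15))² = ((3 + √((3 - 5) + (0 + 0)))/4)² = ((3 + √(-2 + 0))/4)² = ((3 + √(-2))/4)² = ((3 + I*√2)/4)² = (¾ + I*√2/4)²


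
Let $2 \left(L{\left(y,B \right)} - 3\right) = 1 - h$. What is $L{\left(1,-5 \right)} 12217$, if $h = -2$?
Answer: $\frac{109953}{2} \approx 54977.0$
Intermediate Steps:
$L{\left(y,B \right)} = \frac{9}{2}$ ($L{\left(y,B \right)} = 3 + \frac{1 - -2}{2} = 3 + \frac{1 + 2}{2} = 3 + \frac{1}{2} \cdot 3 = 3 + \frac{3}{2} = \frac{9}{2}$)
$L{\left(1,-5 \right)} 12217 = \frac{9}{2} \cdot 12217 = \frac{109953}{2}$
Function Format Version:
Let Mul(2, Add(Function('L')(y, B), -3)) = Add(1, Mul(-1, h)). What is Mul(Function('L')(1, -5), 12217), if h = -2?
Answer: Rational(109953, 2) ≈ 54977.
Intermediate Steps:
Function('L')(y, B) = Rational(9, 2) (Function('L')(y, B) = Add(3, Mul(Rational(1, 2), Add(1, Mul(-1, -2)))) = Add(3, Mul(Rational(1, 2), Add(1, 2))) = Add(3, Mul(Rational(1, 2), 3)) = Add(3, Rational(3, 2)) = Rational(9, 2))
Mul(Function('L')(1, -5), 12217) = Mul(Rational(9, 2), 12217) = Rational(109953, 2)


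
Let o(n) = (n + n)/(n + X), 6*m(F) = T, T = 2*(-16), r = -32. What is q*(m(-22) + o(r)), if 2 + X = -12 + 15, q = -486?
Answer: 49248/31 ≈ 1588.6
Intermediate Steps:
T = -32
m(F) = -16/3 (m(F) = (⅙)*(-32) = -16/3)
X = 1 (X = -2 + (-12 + 15) = -2 + 3 = 1)
o(n) = 2*n/(1 + n) (o(n) = (n + n)/(n + 1) = (2*n)/(1 + n) = 2*n/(1 + n))
q*(m(-22) + o(r)) = -486*(-16/3 + 2*(-32)/(1 - 32)) = -486*(-16/3 + 2*(-32)/(-31)) = -486*(-16/3 + 2*(-32)*(-1/31)) = -486*(-16/3 + 64/31) = -486*(-304/93) = 49248/31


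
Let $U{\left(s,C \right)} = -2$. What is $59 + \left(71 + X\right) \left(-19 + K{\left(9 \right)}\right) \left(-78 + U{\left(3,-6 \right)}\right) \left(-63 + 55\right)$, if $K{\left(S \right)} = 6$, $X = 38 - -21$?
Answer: $-1081541$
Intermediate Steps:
$X = 59$ ($X = 38 + 21 = 59$)
$59 + \left(71 + X\right) \left(-19 + K{\left(9 \right)}\right) \left(-78 + U{\left(3,-6 \right)}\right) \left(-63 + 55\right) = 59 + \left(71 + 59\right) \left(-19 + 6\right) \left(-78 - 2\right) \left(-63 + 55\right) = 59 + 130 \left(-13\right) \left(\left(-80\right) \left(-8\right)\right) = 59 - 1081600 = -1081541$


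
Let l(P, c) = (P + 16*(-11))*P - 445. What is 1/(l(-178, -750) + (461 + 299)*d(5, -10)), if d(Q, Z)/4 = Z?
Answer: 1/32167 ≈ 3.1088e-5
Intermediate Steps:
d(Q, Z) = 4*Z
l(P, c) = -445 + P*(-176 + P) (l(P, c) = (P - 176)*P - 445 = (-176 + P)*P - 445 = P*(-176 + P) - 445 = -445 + P*(-176 + P))
1/(l(-178, -750) + (461 + 299)*d(5, -10)) = 1/((-445 + (-178)² - 176*(-178)) + (461 + 299)*(4*(-10))) = 1/((-445 + 31684 + 31328) + 760*(-40)) = 1/(62567 - 30400) = 1/32167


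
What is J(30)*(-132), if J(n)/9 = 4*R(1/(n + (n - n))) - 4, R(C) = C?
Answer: 22968/5 ≈ 4593.6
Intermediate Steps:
J(n) = -36 + 36/n (J(n) = 9*(4/(n + (n - n)) - 4) = 9*(4/(n + 0) - 4) = 9*(4/n - 4) = 9*(-4 + 4/n) = -36 + 36/n)
J(30)*(-132) = (-36 + 36/30)*(-132) = (-36 + 36*(1/30))*(-132) = (-36 + 6/5)*(-132) = -174/5*(-132) = 22968/5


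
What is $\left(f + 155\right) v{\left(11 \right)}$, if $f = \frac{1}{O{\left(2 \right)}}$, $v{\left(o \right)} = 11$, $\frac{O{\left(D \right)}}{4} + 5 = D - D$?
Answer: $\frac{34089}{20} \approx 1704.4$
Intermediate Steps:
$O{\left(D \right)} = -20$ ($O{\left(D \right)} = -20 + 4 \left(D - D\right) = -20 + 4 \cdot 0 = -20 + 0 = -20$)
$f = - \frac{1}{20}$ ($f = \frac{1}{-20} = - \frac{1}{20} \approx -0.05$)
$\left(f + 155\right) v{\left(11 \right)} = \left(- \frac{1}{20} + 155\right) 11 = \frac{3099}{20} \cdot 11 = \frac{34089}{20}$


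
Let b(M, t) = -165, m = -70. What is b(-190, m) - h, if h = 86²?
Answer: -7561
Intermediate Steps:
h = 7396
b(-190, m) - h = -165 - 1*7396 = -165 - 7396 = -7561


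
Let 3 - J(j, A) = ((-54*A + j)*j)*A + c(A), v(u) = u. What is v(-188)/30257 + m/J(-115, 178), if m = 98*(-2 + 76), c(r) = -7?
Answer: -9413104901/1506130525440 ≈ -0.0062499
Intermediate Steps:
J(j, A) = 10 - A*j*(j - 54*A) (J(j, A) = 3 - (((-54*A + j)*j)*A - 7) = 3 - (((j - 54*A)*j)*A - 7) = 3 - ((j*(j - 54*A))*A - 7) = 3 - (A*j*(j - 54*A) - 7) = 3 - (-7 + A*j*(j - 54*A)) = 3 + (7 - A*j*(j - 54*A)) = 10 - A*j*(j - 54*A))
m = 7252 (m = 98*74 = 7252)
v(-188)/30257 + m/J(-115, 178) = -188/30257 + 7252/(10 - 1*178*(-115)**2 + 54*(-115)*178**2) = -188*1/30257 + 7252/(10 - 1*178*13225 + 54*(-115)*31684) = -188/30257 + 7252/(10 - 2354050 - 196757640) = -188/30257 + 7252/(-199111680) = -188/30257 + 7252*(-1/199111680) = -188/30257 - 1813/49777920 = -9413104901/1506130525440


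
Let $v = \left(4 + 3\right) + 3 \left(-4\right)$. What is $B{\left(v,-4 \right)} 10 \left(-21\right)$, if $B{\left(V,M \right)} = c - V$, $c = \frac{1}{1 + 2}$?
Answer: $-1120$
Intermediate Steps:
$v = -5$ ($v = 7 - 12 = -5$)
$c = \frac{1}{3} \approx 0.33333$
$B{\left(V,M \right)} = \frac{1}{3} - V$
$B{\left(v,-4 \right)} 10 \left(-21\right) = \left(\frac{1}{3} - -5\right) 10 \left(-21\right) = \left(\frac{1}{3} + 5\right) 10 \left(-21\right) = \frac{16}{3} \cdot 10 \left(-21\right) = \frac{160}{3} \left(-21\right) = -1120$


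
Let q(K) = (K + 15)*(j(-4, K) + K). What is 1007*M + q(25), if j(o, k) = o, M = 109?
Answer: 110603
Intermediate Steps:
q(K) = (-4 + K)*(15 + K) (q(K) = (K + 15)*(-4 + K) = (15 + K)*(-4 + K) = (-4 + K)*(15 + K))
1007*M + q(25) = 1007*109 + (-60 + 25² + 11*25) = 109763 + (-60 + 625 + 275) = 109763 + 840 = 110603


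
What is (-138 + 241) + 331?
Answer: 434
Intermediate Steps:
(-138 + 241) + 331 = 103 + 331 = 434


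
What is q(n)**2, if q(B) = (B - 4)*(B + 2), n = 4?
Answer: 0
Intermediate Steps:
q(B) = (-4 + B)*(2 + B)
q(n)**2 = (-8 + 4**2 - 2*4)**2 = (-8 + 16 - 8)**2 = 0**2 = 0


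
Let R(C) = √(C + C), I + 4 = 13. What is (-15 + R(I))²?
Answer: 243 - 90*√2 ≈ 115.72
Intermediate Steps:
I = 9 (I = -4 + 13 = 9)
R(C) = √2*√C (R(C) = √(2*C) = √2*√C)
(-15 + R(I))² = (-15 + √2*√9)² = (-15 + √2*3)² = (-15 + 3*√2)²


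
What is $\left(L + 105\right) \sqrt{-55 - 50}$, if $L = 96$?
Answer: $201 i \sqrt{105} \approx 2059.6 i$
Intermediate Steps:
$\left(L + 105\right) \sqrt{-55 - 50} = \left(96 + 105\right) \sqrt{-55 - 50} = 201 \sqrt{-105} = 201 i \sqrt{105}$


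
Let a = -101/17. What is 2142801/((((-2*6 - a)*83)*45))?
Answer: -4047513/42745 ≈ -94.690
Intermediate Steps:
a = -101/17 (a = -101*1/17 = -101/17 ≈ -5.9412)
2142801/((((-2*6 - a)*83)*45)) = 2142801/((((-2*6 - 1*(-101/17))*83)*45)) = 2142801/((((-12 + 101/17)*83)*45)) = 2142801/((-103/17*83*45)) = 2142801/((-8549/17*45)) = 2142801/(-384705/17) = 2142801*(-17/384705) = -4047513/42745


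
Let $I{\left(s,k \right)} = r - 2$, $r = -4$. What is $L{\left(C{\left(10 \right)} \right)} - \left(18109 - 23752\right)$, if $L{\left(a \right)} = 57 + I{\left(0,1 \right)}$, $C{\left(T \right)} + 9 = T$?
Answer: $5694$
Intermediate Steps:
$C{\left(T \right)} = -9 + T$
$I{\left(s,k \right)} = -6$ ($I{\left(s,k \right)} = -4 - 2 = -6$)
$L{\left(a \right)} = 51$ ($L{\left(a \right)} = 57 - 6 = 51$)
$L{\left(C{\left(10 \right)} \right)} - \left(18109 - 23752\right) = 51 - \left(18109 - 23752\right) = 51 - -5643 = 51 + 5643 = 5694$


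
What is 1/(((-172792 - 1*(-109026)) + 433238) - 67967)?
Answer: 1/301505 ≈ 3.3167e-6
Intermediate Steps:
1/(((-172792 - 1*(-109026)) + 433238) - 67967) = 1/(((-172792 + 109026) + 433238) - 67967) = 1/((-63766 + 433238) - 67967) = 1/(369472 - 67967) = 1/301505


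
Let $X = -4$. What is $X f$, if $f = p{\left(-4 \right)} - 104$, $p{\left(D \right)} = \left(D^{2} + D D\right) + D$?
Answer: $304$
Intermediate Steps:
$p{\left(D \right)} = D + 2 D^{2}$ ($p{\left(D \right)} = \left(D^{2} + D^{2}\right) + D = 2 D^{2} + D = D + 2 D^{2}$)
$f = -76$ ($f = - 4 \left(1 + 2 \left(-4\right)\right) - 104 = - 4 \left(1 - 8\right) - 104 = \left(-4\right) \left(-7\right) - 104 = 28 - 104 = -76$)
$X f = \left(-4\right) \left(-76\right) = 304$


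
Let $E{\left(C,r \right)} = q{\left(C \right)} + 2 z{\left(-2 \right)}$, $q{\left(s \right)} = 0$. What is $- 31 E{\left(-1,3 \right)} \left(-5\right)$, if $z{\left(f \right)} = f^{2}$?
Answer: $1240$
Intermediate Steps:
$E{\left(C,r \right)} = 8$ ($E{\left(C,r \right)} = 0 + 2 \left(-2\right)^{2} = 0 + 2 \cdot 4 = 0 + 8 = 8$)
$- 31 E{\left(-1,3 \right)} \left(-5\right) = \left(-31\right) 8 \left(-5\right) = \left(-248\right) \left(-5\right) = 1240$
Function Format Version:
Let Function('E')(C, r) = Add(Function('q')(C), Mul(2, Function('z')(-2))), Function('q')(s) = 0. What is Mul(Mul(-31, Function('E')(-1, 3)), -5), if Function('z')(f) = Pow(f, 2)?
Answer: 1240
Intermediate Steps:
Function('E')(C, r) = 8 (Function('E')(C, r) = Add(0, Mul(2, Pow(-2, 2))) = Add(0, Mul(2, 4)) = Add(0, 8) = 8)
Mul(Mul(-31, Function('E')(-1, 3)), -5) = Mul(Mul(-31, 8), -5) = Mul(-248, -5) = 1240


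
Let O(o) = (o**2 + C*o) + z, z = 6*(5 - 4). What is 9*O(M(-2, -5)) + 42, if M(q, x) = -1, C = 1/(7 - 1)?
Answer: 207/2 ≈ 103.50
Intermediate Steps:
z = 6 (z = 6*1 = 6)
C = 1/6 ≈ 0.16667
O(o) = 6 + o**2 + o/6 (O(o) = (o**2 + o/6) + 6 = 6 + o**2 + o/6)
9*O(M(-2, -5)) + 42 = 9*(6 + (-1)**2 + (1/6)*(-1)) + 42 = 9*(6 + 1 - 1/6) + 42 = 9*(41/6) + 42 = 123/2 + 42 = 207/2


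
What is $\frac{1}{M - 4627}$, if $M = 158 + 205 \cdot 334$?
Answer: $\frac{1}{64001} \approx 1.5625 \cdot 10^{-5}$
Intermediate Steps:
$M = 68628$ ($M = 158 + 68470 = 68628$)
$\frac{1}{M - 4627} = \frac{1}{68628 - 4627} = \frac{1}{64001}$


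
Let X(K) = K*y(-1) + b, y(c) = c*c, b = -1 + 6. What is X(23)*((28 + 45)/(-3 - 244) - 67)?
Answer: -465416/247 ≈ -1884.3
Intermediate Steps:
b = 5
y(c) = c**2
X(K) = 5 + K (X(K) = K*(-1)**2 + 5 = K*1 + 5 = K + 5 = 5 + K)
X(23)*((28 + 45)/(-3 - 244) - 67) = (5 + 23)*((28 + 45)/(-3 - 244) - 67) = 28*(73/(-247) - 67) = 28*(73*(-1/247) - 67) = 28*(-73/247 - 67) = 28*(-16622/247) = -465416/247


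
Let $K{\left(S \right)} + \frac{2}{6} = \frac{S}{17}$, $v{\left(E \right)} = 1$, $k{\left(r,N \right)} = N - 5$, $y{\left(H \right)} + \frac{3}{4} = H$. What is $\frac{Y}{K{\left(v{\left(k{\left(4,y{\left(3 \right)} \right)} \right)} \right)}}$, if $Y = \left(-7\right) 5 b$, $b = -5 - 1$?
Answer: $-765$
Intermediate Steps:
$y{\left(H \right)} = - \frac{3}{4} + H$
$k{\left(r,N \right)} = -5 + N$ ($k{\left(r,N \right)} = N - 5 = -5 + N$)
$b = -6$
$K{\left(S \right)} = - \frac{1}{3} + \frac{S}{17}$
$Y = 210$ ($Y = \left(-7\right) 5 \left(-6\right) = \left(-35\right) \left(-6\right) = 210$)
$\frac{Y}{K{\left(v{\left(k{\left(4,y{\left(3 \right)} \right)} \right)} \right)}} = \frac{210}{- \frac{1}{3} + \frac{1}{17} \cdot 1} = \frac{210}{- \frac{1}{3} + \frac{1}{17}} = \frac{210}{- \frac{14}{51}} = 210 \left(- \frac{51}{14}\right) = -765$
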